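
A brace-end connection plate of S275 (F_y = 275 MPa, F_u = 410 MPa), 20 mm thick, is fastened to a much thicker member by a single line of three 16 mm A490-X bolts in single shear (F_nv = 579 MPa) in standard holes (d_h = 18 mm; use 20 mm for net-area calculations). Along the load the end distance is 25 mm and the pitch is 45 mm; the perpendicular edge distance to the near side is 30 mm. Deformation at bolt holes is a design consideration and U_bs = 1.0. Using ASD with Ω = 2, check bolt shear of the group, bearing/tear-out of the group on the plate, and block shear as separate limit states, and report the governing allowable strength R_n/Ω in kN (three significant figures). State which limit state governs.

Bolt shear: A_b = π·16²/4 = 201.1 mm²; R_n = 579 × 201.1 × 3 × 1 / 1000 = 349.2 kN → 349.2 / 2 = 175 kN.
Bearing: edge l_c = 16, r_n = 157.4 kN; interior l_c = 27, r_n = 265.7 kN; R_n = 157.4 + 2·265.7 = 688.8 kN → 344 kN.
Block shear: A_gv = 2300, A_nv = 1300, A_nt = 400 mm²; R_n = min(0.6F_uA_nv, 0.6F_yA_gv) + U_bs·F_u·A_nt = 483.8 kN → 242 kN.
Bolt shear governs: 175 kN.

175 kN (bolt shear governs)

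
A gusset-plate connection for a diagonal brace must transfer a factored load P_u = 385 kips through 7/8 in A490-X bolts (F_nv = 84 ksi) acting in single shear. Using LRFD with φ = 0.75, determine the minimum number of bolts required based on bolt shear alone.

A_b = π·0.875²/4 = 0.6013 in².
Per-bolt design strength φR_n = 0.75 × 84 × 0.6013 × 1 = 37.88 kips.
n ≥ 385 / 37.88 = 10.16 → use 11 bolts.

11 bolts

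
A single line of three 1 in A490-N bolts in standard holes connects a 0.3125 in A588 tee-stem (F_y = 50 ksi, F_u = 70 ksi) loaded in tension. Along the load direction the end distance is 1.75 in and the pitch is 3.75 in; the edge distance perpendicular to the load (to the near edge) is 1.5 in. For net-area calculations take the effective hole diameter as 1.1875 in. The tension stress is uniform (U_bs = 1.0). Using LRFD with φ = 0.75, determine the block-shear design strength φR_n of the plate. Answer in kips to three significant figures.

76.7 kips

Shear plane L_v = 1.75 + 2·3.75 = 9.25 in; A_gv = 9.25 × 0.3125 = 2.891 in².
A_nv = (9.25 − 2.5·1.1875) × 0.3125 = 1.963 in².
A_nt = (1.5 − 0.5·1.1875) × 0.3125 = 0.2832 in².
0.6 F_u A_nv = 82.44 kips; 0.6 F_y A_gv = 86.72 kips → shear rupture governs the shear term.
R_n = 82.44 + 1.0 × 70 × 0.2832 = 102.3 kips.
Design strength φR_n = 0.75 × 102.3 = 76.7 kips.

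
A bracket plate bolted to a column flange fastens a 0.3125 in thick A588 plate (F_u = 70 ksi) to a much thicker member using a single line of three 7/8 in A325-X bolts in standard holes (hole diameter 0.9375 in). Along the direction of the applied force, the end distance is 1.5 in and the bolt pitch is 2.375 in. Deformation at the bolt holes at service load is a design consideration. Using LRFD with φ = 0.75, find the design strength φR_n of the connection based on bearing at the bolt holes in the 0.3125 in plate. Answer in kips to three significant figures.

Per bolt r_n = 1.2 l_c t F_u ≤ 2.4 d t F_u; upper limit = 2.4 × 0.875 × 0.3125 × 70 = 45.94 kips.
Edge bolt: l_c = 1.5 − 0.9375/2 = 1.031 in → 1.2 × 1.031 × 0.3125 × 70 = 27.07 → r_n = 27.07 kips.
Interior bolts: l_c = 2.375 − 0.9375 = 1.438 in → 1.2 × 1.438 × 0.3125 × 70 = 37.73 → r_n = 37.73 kips.
R_n = 1 × 27.07 + 2 × 37.73 = 102.5 kips.
Design strength φR_n = 0.75 × 102.5 = 76.9 kips.

76.9 kips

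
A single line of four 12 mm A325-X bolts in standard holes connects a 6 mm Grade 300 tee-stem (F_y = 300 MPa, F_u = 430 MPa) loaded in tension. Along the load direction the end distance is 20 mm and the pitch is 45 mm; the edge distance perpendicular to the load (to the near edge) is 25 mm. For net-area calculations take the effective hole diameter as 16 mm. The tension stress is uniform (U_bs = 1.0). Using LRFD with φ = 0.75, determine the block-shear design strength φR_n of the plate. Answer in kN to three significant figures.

148 kN

Shear plane L_v = 20 + 3·45 = 155 mm; A_gv = 155 × 6 = 930 mm².
A_nv = (155 − 3.5·16) × 6 = 594 mm².
A_nt = (25 − 0.5·16) × 6 = 102 mm².
0.6 F_u A_nv = 153.3 kN; 0.6 F_y A_gv = 167.4 kN → shear rupture governs the shear term.
R_n = 153.3 + 1.0 × 430 × 102 / 1000 = 197.1 kN.
Design strength φR_n = 0.75 × 197.1 = 148 kN.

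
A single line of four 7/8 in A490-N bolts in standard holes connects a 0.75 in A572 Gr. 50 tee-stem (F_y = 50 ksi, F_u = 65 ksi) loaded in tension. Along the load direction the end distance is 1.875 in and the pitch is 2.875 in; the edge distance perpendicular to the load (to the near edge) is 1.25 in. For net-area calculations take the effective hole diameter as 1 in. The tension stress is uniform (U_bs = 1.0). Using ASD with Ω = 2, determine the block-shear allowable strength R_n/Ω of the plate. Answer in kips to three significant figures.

121 kips

Shear plane L_v = 1.875 + 3·2.875 = 10.5 in; A_gv = 10.5 × 0.75 = 7.875 in².
A_nv = (10.5 − 3.5·1) × 0.75 = 5.25 in².
A_nt = (1.25 − 0.5·1) × 0.75 = 0.5625 in².
0.6 F_u A_nv = 204.8 kips; 0.6 F_y A_gv = 236.2 kips → shear rupture governs the shear term.
R_n = 204.8 + 1.0 × 65 × 0.5625 = 241.3 kips.
Allowable strength R_n/Ω = 241.3 / 2 = 121 kips.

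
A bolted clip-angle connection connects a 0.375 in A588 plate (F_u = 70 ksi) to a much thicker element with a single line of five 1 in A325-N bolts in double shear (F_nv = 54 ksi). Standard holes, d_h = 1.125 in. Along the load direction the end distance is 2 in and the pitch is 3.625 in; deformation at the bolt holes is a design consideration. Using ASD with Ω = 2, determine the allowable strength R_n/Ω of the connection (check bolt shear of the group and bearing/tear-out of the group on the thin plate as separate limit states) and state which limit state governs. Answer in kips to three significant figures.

149 kips (bearing governs)

Bolt shear: A_b = π·1²/4 = 0.7854 in²; R_n = 54 × 0.7854 × 5 × 2 = 424.1 kips → 424.1 / 2 = 212 kips.
Bearing (1.2 l_c t F_u ≤ 2.4 d t F_u): upper limit = 2.4·1·0.375·70 = 63 kips.
  Edge l_c = 2 − 1.125/2 = 1.438 → r_n = 45.28 kips; interior l_c = 3.625 − 1.125 = 2.5 → r_n = 63 kips.
  R_n,bearing = 1·45.28 + 4·63 = 297.3 kips → 297.3 / 2 = 149 kips.
Bearing governs: 149 kips.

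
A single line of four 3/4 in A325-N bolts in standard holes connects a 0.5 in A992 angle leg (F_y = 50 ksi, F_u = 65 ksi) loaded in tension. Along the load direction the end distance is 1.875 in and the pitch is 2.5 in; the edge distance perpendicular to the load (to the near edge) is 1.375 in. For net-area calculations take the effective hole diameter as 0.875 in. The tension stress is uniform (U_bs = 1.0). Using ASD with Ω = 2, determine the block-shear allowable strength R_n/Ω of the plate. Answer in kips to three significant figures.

76.8 kips

Shear plane L_v = 1.875 + 3·2.5 = 9.375 in; A_gv = 9.375 × 0.5 = 4.688 in².
A_nv = (9.375 − 3.5·0.875) × 0.5 = 3.156 in².
A_nt = (1.375 − 0.5·0.875) × 0.5 = 0.4688 in².
0.6 F_u A_nv = 123.1 kips; 0.6 F_y A_gv = 140.6 kips → shear rupture governs the shear term.
R_n = 123.1 + 1.0 × 65 × 0.4688 = 153.6 kips.
Allowable strength R_n/Ω = 153.6 / 2 = 76.8 kips.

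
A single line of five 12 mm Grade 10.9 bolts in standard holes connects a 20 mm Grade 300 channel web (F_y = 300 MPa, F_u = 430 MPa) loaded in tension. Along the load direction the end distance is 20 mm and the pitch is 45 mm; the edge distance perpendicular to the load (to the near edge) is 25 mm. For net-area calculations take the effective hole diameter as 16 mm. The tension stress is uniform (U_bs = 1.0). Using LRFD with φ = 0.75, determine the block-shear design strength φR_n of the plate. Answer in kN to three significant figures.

605 kN

Shear plane L_v = 20 + 4·45 = 200 mm; A_gv = 200 × 20 = 4000 mm².
A_nv = (200 − 4.5·16) × 20 = 2560 mm².
A_nt = (25 − 0.5·16) × 20 = 340 mm².
0.6 F_u A_nv = 660.5 kN; 0.6 F_y A_gv = 720 kN → shear rupture governs the shear term.
R_n = 660.5 + 1.0 × 430 × 340 / 1000 = 806.7 kN.
Design strength φR_n = 0.75 × 806.7 = 605 kN.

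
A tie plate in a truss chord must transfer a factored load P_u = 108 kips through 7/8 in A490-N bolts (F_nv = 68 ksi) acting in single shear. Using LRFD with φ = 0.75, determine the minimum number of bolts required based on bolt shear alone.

4 bolts

A_b = π·0.875²/4 = 0.6013 in².
Per-bolt design strength φR_n = 0.75 × 68 × 0.6013 × 1 = 30.67 kips.
n ≥ 108 / 30.67 = 3.522 → use 4 bolts.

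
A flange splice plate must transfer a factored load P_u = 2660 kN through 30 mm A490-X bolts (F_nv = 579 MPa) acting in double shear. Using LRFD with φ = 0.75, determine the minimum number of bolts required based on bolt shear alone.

A_b = π·30²/4 = 706.9 mm².
Per-bolt design strength φR_n = 0.75 × 579 × 706.9 × 2 / 1000 = 613.9 kN.
n ≥ 2660 / 613.9 = 4.333 → use 5 bolts.

5 bolts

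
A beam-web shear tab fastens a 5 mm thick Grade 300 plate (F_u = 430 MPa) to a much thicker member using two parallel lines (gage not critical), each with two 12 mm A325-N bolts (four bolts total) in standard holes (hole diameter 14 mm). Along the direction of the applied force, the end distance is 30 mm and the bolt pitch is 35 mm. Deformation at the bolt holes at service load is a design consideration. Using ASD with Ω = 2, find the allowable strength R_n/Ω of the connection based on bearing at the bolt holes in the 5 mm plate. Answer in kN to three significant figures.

Per bolt r_n = 1.2 l_c t F_u ≤ 2.4 d t F_u; upper limit = 2.4 × 12 × 5 × 430 / 1000 = 61.92 kN.
Edge bolt: l_c = 30 − 14/2 = 23 mm → 1.2 × 23 × 5 × 430 / 1000 = 59.34 → r_n = 59.34 kN.
Interior bolts: l_c = 35 − 14 = 21 mm → 1.2 × 21 × 5 × 430 / 1000 = 54.18 → r_n = 54.18 kN.
R_n = 2 × 59.34 + 2 × 54.18 = 227 kN.
Allowable strength R_n/Ω = 227 / 2 = 114 kN.

114 kN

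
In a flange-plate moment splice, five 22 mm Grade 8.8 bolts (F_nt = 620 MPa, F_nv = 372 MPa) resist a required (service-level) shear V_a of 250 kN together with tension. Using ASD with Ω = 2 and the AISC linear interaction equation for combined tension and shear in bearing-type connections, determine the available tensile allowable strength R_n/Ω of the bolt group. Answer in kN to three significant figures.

A_b = π·22²/4 = 380.1 mm²; f_rv = 250 × 1000 / (5 × 380.1) = 131.5 MPa.
F'_nt = 1.3 F_nt − (Ω F_nt / F_nv) f_rv = 1.3·620 − (2·620/372)·131.5 = 367.6 MPa, capped at F_nt → F'_nt = 367.6 MPa.
R_n = F'_nt · A_b · n = 367.6 × 380.1 × 5 / 1000 = 698.6 kN.
Allowable strength R_n/Ω = 698.6 / 2 = 349 kN.

349 kN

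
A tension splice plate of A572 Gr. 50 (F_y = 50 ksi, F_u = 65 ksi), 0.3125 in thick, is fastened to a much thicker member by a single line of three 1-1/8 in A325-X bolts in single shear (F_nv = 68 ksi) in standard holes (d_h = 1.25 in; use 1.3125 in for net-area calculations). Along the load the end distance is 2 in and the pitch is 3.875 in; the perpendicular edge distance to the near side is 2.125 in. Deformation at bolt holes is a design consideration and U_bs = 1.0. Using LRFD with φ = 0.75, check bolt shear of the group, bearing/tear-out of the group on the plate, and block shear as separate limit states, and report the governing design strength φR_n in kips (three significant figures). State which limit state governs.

81.5 kips (block shear governs)

Bolt shear: A_b = π·1.125²/4 = 0.994 in²; R_n = 68 × 0.994 × 3 × 1 = 202.8 kips → 0.75 × 202.8 = 152 kips.
Bearing: edge l_c = 1.375, r_n = 33.52 kips; interior l_c = 2.625, r_n = 54.84 kips; R_n = 33.52 + 2·54.84 = 143.2 kips → 107 kips.
Block shear: A_gv = 3.047, A_nv = 2.021, A_nt = 0.459 in²; R_n = min(0.6F_uA_nv, 0.6F_yA_gv) + U_bs·F_u·A_nt = 108.7 kips → 81.5 kips.
Block shear governs: 81.5 kips.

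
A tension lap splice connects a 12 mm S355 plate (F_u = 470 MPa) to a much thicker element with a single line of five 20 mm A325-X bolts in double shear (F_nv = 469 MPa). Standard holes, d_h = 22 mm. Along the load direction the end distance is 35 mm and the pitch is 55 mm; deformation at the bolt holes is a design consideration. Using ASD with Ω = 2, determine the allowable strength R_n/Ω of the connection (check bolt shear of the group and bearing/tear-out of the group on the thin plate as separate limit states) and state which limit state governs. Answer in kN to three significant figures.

528 kN (bearing governs)

Bolt shear: A_b = π·20²/4 = 314.2 mm²; R_n = 469 × 314.2 × 5 × 2 / 1000 = 1473 kN → 1473 / 2 = 737 kN.
Bearing (1.2 l_c t F_u ≤ 2.4 d t F_u): upper limit = 2.4·20·12·470 / 1000 = 270.7 kN.
  Edge l_c = 35 − 22/2 = 24 → r_n = 162.4 kN; interior l_c = 55 − 22 = 33 → r_n = 223.3 kN.
  R_n,bearing = 1·162.4 + 4·223.3 = 1056 kN → 1056 / 2 = 528 kN.
Bearing governs: 528 kN.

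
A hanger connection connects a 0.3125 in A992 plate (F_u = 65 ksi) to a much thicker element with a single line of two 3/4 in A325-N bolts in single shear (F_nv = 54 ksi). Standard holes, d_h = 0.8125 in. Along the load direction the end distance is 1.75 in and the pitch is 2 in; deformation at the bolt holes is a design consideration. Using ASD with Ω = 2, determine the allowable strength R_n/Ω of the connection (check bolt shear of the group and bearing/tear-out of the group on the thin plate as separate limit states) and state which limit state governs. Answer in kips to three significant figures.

Bolt shear: A_b = π·0.75²/4 = 0.4418 in²; R_n = 54 × 0.4418 × 2 × 1 = 47.71 kips → 47.71 / 2 = 23.9 kips.
Bearing (1.2 l_c t F_u ≤ 2.4 d t F_u): upper limit = 2.4·0.75·0.3125·65 = 36.56 kips.
  Edge l_c = 1.75 − 0.8125/2 = 1.344 → r_n = 32.75 kips; interior l_c = 2 − 0.8125 = 1.188 → r_n = 28.95 kips.
  R_n,bearing = 1·32.75 + 1·28.95 = 61.7 kips → 61.7 / 2 = 30.8 kips.
Bolt shear governs: 23.9 kips.

23.9 kips (bolt shear governs)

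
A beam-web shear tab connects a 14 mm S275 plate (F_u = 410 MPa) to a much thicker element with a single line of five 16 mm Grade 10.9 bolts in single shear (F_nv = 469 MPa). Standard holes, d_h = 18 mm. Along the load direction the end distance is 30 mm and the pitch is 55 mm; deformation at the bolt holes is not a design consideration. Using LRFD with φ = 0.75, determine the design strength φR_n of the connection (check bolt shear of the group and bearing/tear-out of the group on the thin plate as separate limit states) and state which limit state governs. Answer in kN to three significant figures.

Bolt shear: A_b = π·16²/4 = 201.1 mm²; R_n = 469 × 201.1 × 5 × 1 / 1000 = 471.5 kN → 0.75 × 471.5 = 354 kN.
Bearing (1.5 l_c t F_u ≤ 3.0 d t F_u): upper limit = 3.0·16·14·410 / 1000 = 275.5 kN.
  Edge l_c = 30 − 18/2 = 21 → r_n = 180.8 kN; interior l_c = 55 − 18 = 37 → r_n = 275.5 kN.
  R_n,bearing = 1·180.8 + 4·275.5 = 1283 kN → 0.75 × 1283 = 962 kN.
Bolt shear governs: 354 kN.

354 kN (bolt shear governs)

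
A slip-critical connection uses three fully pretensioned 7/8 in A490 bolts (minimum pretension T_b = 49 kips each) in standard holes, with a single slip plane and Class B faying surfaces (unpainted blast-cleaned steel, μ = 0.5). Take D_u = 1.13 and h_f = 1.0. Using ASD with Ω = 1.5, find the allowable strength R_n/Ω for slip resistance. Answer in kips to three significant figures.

55.4 kips

R_n = μ · D_u · h_f · T_b · n_s · n_b = 0.5 × 1.13 × 1.0 × 49 × 1 × 3 = 83.05 kips.
Allowable strength R_n/Ω = 83.05 / 1.5 = 55.4 kips.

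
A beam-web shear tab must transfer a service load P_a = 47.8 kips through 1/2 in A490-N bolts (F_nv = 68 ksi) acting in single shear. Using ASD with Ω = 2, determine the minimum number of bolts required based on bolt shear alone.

8 bolts

A_b = π·0.5²/4 = 0.1963 in².
Per-bolt allowable strength R_n/Ω = 68 × 0.1963 × 1 / 2 = 6.676 kips.
n ≥ 47.8 / 6.676 = 7.16 → use 8 bolts.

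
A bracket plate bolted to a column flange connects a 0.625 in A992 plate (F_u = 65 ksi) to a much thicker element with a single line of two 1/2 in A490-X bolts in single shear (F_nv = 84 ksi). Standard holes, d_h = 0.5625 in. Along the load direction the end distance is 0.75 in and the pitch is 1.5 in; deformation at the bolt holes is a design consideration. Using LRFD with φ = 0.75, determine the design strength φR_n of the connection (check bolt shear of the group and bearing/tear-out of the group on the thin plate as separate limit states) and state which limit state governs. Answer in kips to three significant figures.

24.7 kips (bolt shear governs)

Bolt shear: A_b = π·0.5²/4 = 0.1963 in²; R_n = 84 × 0.1963 × 2 × 1 = 32.99 kips → 0.75 × 32.99 = 24.7 kips.
Bearing (1.2 l_c t F_u ≤ 2.4 d t F_u): upper limit = 2.4·0.5·0.625·65 = 48.75 kips.
  Edge l_c = 0.75 − 0.5625/2 = 0.4688 → r_n = 22.85 kips; interior l_c = 1.5 − 0.5625 = 0.9375 → r_n = 45.7 kips.
  R_n,bearing = 1·22.85 + 1·45.7 = 68.55 kips → 0.75 × 68.55 = 51.4 kips.
Bolt shear governs: 24.7 kips.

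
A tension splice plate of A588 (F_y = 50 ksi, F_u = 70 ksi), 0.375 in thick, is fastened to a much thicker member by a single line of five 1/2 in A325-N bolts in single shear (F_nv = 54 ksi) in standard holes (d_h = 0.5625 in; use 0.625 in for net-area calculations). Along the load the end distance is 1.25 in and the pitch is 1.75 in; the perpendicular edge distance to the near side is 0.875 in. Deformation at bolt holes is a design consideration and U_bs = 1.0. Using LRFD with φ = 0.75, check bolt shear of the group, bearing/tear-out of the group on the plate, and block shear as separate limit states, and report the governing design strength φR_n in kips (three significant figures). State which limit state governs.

Bolt shear: A_b = π·0.5²/4 = 0.1963 in²; R_n = 54 × 0.1963 × 5 × 1 = 53.01 kips → 0.75 × 53.01 = 39.8 kips.
Bearing: edge l_c = 0.9688, r_n = 30.52 kips; interior l_c = 1.188, r_n = 31.5 kips; R_n = 30.52 + 4·31.5 = 156.5 kips → 117 kips.
Block shear: A_gv = 3.094, A_nv = 2.039, A_nt = 0.2109 in²; R_n = min(0.6F_uA_nv, 0.6F_yA_gv) + U_bs·F_u·A_nt = 100.4 kips → 75.3 kips.
Bolt shear governs: 39.8 kips.

39.8 kips (bolt shear governs)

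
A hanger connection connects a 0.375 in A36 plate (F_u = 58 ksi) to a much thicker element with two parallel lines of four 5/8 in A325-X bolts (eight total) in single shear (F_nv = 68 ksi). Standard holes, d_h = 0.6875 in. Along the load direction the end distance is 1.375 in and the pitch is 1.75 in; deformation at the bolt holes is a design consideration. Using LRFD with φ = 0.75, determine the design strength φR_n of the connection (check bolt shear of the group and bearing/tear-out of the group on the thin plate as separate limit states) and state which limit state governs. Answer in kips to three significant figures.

125 kips (bolt shear governs)

Bolt shear: A_b = π·0.625²/4 = 0.3068 in²; R_n = 68 × 0.3068 × 8 × 1 = 166.9 kips → 0.75 × 166.9 = 125 kips.
Bearing (1.2 l_c t F_u ≤ 2.4 d t F_u): upper limit = 2.4·0.625·0.375·58 = 32.62 kips.
  Edge l_c = 1.375 − 0.6875/2 = 1.031 → r_n = 26.92 kips; interior l_c = 1.75 − 0.6875 = 1.062 → r_n = 27.73 kips.
  R_n,bearing = 2·26.92 + 6·27.73 = 220.2 kips → 0.75 × 220.2 = 165 kips.
Bolt shear governs: 125 kips.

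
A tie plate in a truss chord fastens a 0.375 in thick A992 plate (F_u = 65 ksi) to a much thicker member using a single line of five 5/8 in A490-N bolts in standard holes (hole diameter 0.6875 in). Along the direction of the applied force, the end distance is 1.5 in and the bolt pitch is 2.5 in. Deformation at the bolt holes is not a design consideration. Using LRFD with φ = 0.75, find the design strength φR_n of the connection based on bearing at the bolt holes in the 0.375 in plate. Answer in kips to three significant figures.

Per bolt r_n = 1.5 l_c t F_u ≤ 3.0 d t F_u; upper limit = 3.0 × 0.625 × 0.375 × 65 = 45.7 kips.
Edge bolt: l_c = 1.5 − 0.6875/2 = 1.156 in → 1.5 × 1.156 × 0.375 × 65 = 42.28 → r_n = 42.28 kips.
Interior bolts: l_c = 2.5 − 0.6875 = 1.812 in → 1.5 × 1.812 × 0.375 × 65 = 66.27 → r_n = 45.7 kips.
R_n = 1 × 42.28 + 4 × 45.7 = 225.1 kips.
Design strength φR_n = 0.75 × 225.1 = 169 kips.

169 kips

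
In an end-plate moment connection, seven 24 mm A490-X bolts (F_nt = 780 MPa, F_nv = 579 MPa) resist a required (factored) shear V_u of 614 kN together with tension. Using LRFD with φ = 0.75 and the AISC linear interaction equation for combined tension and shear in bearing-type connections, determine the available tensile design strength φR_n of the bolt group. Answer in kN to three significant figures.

1580 kN

A_b = π·24²/4 = 452.4 mm²; f_rv = 614 × 1000 / (7 × 452.4) = 193.9 MPa.
F'_nt = 1.3 F_nt − (F_nt / φF_nv) f_rv = 1.3·780 − (780/(0.75·579))·193.9 = 665.7 MPa, capped at F_nt → F'_nt = 665.7 MPa.
R_n = F'_nt · A_b · n = 665.7 × 452.4 × 7 / 1000 = 2108 kN.
Design strength φR_n = 0.75 × 2108 = 1580 kN.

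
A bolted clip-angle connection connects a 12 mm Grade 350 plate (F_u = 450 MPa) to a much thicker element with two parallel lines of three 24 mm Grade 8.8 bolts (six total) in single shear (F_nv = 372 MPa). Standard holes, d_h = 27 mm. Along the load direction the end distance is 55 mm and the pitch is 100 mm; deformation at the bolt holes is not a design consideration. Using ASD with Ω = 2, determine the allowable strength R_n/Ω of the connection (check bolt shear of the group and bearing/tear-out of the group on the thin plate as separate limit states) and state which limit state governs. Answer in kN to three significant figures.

505 kN (bolt shear governs)

Bolt shear: A_b = π·24²/4 = 452.4 mm²; R_n = 372 × 452.4 × 6 × 1 / 1000 = 1010 kN → 1010 / 2 = 505 kN.
Bearing (1.5 l_c t F_u ≤ 3.0 d t F_u): upper limit = 3.0·24·12·450 / 1000 = 388.8 kN.
  Edge l_c = 55 − 27/2 = 41.5 → r_n = 336.2 kN; interior l_c = 100 − 27 = 73 → r_n = 388.8 kN.
  R_n,bearing = 2·336.2 + 4·388.8 = 2228 kN → 2228 / 2 = 1110 kN.
Bolt shear governs: 505 kN.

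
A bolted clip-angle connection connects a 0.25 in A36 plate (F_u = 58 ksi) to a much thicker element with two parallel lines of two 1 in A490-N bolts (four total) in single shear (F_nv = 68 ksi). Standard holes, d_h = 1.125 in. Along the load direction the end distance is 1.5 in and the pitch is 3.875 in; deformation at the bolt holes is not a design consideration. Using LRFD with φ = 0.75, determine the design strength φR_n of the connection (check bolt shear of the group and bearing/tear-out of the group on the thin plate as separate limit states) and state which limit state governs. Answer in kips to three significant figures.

95.8 kips (bearing governs)

Bolt shear: A_b = π·1²/4 = 0.7854 in²; R_n = 68 × 0.7854 × 4 × 1 = 213.6 kips → 0.75 × 213.6 = 160 kips.
Bearing (1.5 l_c t F_u ≤ 3.0 d t F_u): upper limit = 3.0·1·0.25·58 = 43.5 kips.
  Edge l_c = 1.5 − 1.125/2 = 0.9375 → r_n = 20.39 kips; interior l_c = 3.875 − 1.125 = 2.75 → r_n = 43.5 kips.
  R_n,bearing = 2·20.39 + 2·43.5 = 127.8 kips → 0.75 × 127.8 = 95.8 kips.
Bearing governs: 95.8 kips.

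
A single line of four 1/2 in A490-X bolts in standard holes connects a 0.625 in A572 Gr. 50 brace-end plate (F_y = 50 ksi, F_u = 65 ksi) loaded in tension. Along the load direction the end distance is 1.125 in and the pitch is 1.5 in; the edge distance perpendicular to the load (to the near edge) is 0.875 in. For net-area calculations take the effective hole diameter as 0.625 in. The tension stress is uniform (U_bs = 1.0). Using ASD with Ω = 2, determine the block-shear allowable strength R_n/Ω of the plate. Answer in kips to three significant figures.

Shear plane L_v = 1.125 + 3·1.5 = 5.625 in; A_gv = 5.625 × 0.625 = 3.516 in².
A_nv = (5.625 − 3.5·0.625) × 0.625 = 2.148 in².
A_nt = (0.875 − 0.5·0.625) × 0.625 = 0.3516 in².
0.6 F_u A_nv = 83.79 kips; 0.6 F_y A_gv = 105.5 kips → shear rupture governs the shear term.
R_n = 83.79 + 1.0 × 65 × 0.3516 = 106.6 kips.
Allowable strength R_n/Ω = 106.6 / 2 = 53.3 kips.

53.3 kips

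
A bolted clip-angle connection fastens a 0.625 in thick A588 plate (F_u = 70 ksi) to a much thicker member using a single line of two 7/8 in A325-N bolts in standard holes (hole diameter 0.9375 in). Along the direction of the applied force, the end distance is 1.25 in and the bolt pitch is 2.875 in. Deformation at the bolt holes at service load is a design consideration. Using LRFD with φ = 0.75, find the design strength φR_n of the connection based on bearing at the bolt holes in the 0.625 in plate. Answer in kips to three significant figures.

99.7 kips

Per bolt r_n = 1.2 l_c t F_u ≤ 2.4 d t F_u; upper limit = 2.4 × 0.875 × 0.625 × 70 = 91.88 kips.
Edge bolt: l_c = 1.25 − 0.9375/2 = 0.7812 in → 1.2 × 0.7812 × 0.625 × 70 = 41.02 → r_n = 41.02 kips.
Interior bolts: l_c = 2.875 − 0.9375 = 1.938 in → 1.2 × 1.938 × 0.625 × 70 = 101.7 → r_n = 91.88 kips.
R_n = 1 × 41.02 + 1 × 91.88 = 132.9 kips.
Design strength φR_n = 0.75 × 132.9 = 99.7 kips.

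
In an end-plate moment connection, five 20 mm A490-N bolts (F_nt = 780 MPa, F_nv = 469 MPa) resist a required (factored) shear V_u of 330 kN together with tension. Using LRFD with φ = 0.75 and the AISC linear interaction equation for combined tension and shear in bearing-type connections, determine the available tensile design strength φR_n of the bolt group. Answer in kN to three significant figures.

646 kN

A_b = π·20²/4 = 314.2 mm²; f_rv = 330 × 1000 / (5 × 314.2) = 210.1 MPa.
F'_nt = 1.3 F_nt − (F_nt / φF_nv) f_rv = 1.3·780 − (780/(0.75·469))·210.1 = 548.1 MPa, capped at F_nt → F'_nt = 548.1 MPa.
R_n = F'_nt · A_b · n = 548.1 × 314.2 × 5 / 1000 = 861 kN.
Design strength φR_n = 0.75 × 861 = 646 kN.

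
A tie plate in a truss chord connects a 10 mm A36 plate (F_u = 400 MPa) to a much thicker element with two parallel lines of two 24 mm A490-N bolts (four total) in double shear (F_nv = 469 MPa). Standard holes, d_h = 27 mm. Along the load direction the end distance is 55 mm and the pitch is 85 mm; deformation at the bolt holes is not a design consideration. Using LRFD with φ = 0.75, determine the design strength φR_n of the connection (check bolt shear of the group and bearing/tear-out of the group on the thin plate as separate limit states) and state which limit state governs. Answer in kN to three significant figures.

806 kN (bearing governs)

Bolt shear: A_b = π·24²/4 = 452.4 mm²; R_n = 469 × 452.4 × 4 × 2 / 1000 = 1697 kN → 0.75 × 1697 = 1270 kN.
Bearing (1.5 l_c t F_u ≤ 3.0 d t F_u): upper limit = 3.0·24·10·400 / 1000 = 288 kN.
  Edge l_c = 55 − 27/2 = 41.5 → r_n = 249 kN; interior l_c = 85 − 27 = 58 → r_n = 288 kN.
  R_n,bearing = 2·249 + 2·288 = 1074 kN → 0.75 × 1074 = 806 kN.
Bearing governs: 806 kN.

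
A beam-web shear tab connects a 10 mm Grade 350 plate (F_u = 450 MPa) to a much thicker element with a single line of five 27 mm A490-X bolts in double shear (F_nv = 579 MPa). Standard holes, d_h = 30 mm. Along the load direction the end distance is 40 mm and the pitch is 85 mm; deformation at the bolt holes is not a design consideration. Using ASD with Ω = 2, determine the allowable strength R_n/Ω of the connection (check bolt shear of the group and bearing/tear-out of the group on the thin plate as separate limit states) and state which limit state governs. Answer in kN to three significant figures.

Bolt shear: A_b = π·27²/4 = 572.6 mm²; R_n = 579 × 572.6 × 5 × 2 / 1000 = 3315 kN → 3315 / 2 = 1660 kN.
Bearing (1.5 l_c t F_u ≤ 3.0 d t F_u): upper limit = 3.0·27·10·450 / 1000 = 364.5 kN.
  Edge l_c = 40 − 30/2 = 25 → r_n = 168.8 kN; interior l_c = 85 − 30 = 55 → r_n = 364.5 kN.
  R_n,bearing = 1·168.8 + 4·364.5 = 1627 kN → 1627 / 2 = 813 kN.
Bearing governs: 813 kN.

813 kN (bearing governs)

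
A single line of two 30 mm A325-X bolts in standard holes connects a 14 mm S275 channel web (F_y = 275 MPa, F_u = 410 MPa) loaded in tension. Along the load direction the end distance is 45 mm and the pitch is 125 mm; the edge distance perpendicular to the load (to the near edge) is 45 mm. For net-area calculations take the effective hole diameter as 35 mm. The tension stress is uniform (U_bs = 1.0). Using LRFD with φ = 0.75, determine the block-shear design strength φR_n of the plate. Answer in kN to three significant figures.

413 kN

Shear plane L_v = 45 + 1·125 = 170 mm; A_gv = 170 × 14 = 2380 mm².
A_nv = (170 − 1.5·35) × 14 = 1645 mm².
A_nt = (45 − 0.5·35) × 14 = 385 mm².
0.6 F_u A_nv = 404.7 kN; 0.6 F_y A_gv = 392.7 kN → shear yielding governs the shear term.
R_n = 392.7 + 1.0 × 410 × 385 / 1000 = 550.5 kN.
Design strength φR_n = 0.75 × 550.5 = 413 kN.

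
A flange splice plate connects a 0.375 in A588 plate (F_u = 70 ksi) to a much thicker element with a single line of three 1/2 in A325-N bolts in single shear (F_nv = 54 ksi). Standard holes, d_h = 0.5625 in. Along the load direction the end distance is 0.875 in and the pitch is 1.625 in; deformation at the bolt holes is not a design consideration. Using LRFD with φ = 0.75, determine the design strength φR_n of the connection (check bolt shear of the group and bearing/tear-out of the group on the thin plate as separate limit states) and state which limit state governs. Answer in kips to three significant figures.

Bolt shear: A_b = π·0.5²/4 = 0.1963 in²; R_n = 54 × 0.1963 × 3 × 1 = 31.81 kips → 0.75 × 31.81 = 23.9 kips.
Bearing (1.5 l_c t F_u ≤ 3.0 d t F_u): upper limit = 3.0·0.5·0.375·70 = 39.38 kips.
  Edge l_c = 0.875 − 0.5625/2 = 0.5938 → r_n = 23.38 kips; interior l_c = 1.625 − 0.5625 = 1.062 → r_n = 39.38 kips.
  R_n,bearing = 1·23.38 + 2·39.38 = 102.1 kips → 0.75 × 102.1 = 76.6 kips.
Bolt shear governs: 23.9 kips.

23.9 kips (bolt shear governs)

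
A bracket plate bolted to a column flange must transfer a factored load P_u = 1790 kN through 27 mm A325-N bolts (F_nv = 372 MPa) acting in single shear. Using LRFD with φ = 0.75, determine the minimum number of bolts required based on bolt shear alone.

12 bolts

A_b = π·27²/4 = 572.6 mm².
Per-bolt design strength φR_n = 0.75 × 372 × 572.6 × 1 / 1000 = 159.7 kN.
n ≥ 1790 / 159.7 = 11.21 → use 12 bolts.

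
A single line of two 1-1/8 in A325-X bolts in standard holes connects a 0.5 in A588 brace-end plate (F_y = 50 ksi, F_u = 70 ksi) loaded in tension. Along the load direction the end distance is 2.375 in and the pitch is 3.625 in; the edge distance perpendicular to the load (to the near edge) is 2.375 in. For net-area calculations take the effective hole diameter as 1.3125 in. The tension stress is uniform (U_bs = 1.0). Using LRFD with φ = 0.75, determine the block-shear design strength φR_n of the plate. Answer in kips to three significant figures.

Shear plane L_v = 2.375 + 1·3.625 = 6 in; A_gv = 6 × 0.5 = 3 in².
A_nv = (6 − 1.5·1.3125) × 0.5 = 2.016 in².
A_nt = (2.375 − 0.5·1.3125) × 0.5 = 0.8594 in².
0.6 F_u A_nv = 84.66 kips; 0.6 F_y A_gv = 90 kips → shear rupture governs the shear term.
R_n = 84.66 + 1.0 × 70 × 0.8594 = 144.8 kips.
Design strength φR_n = 0.75 × 144.8 = 109 kips.

109 kips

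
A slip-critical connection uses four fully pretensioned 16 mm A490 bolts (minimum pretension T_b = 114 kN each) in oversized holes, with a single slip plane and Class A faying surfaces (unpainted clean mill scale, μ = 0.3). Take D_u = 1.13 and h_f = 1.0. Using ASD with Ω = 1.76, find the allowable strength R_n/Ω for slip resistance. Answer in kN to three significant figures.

87.8 kN

R_n = μ · D_u · h_f · T_b · n_s · n_b = 0.3 × 1.13 × 1.0 × 114 × 1 × 4 = 154.6 kN.
Allowable strength R_n/Ω = 154.6 / 1.76 = 87.8 kN.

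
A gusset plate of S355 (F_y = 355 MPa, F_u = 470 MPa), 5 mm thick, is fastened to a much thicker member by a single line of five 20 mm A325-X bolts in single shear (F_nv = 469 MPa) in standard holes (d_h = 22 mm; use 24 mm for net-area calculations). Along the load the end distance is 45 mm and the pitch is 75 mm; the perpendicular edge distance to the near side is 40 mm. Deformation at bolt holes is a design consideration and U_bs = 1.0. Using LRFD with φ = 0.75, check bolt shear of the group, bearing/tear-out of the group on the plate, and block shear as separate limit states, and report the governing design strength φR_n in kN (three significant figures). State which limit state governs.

Bolt shear: A_b = π·20²/4 = 314.2 mm²; R_n = 469 × 314.2 × 5 × 1 / 1000 = 736.7 kN → 0.75 × 736.7 = 553 kN.
Bearing: edge l_c = 34, r_n = 95.88 kN; interior l_c = 53, r_n = 112.8 kN; R_n = 95.88 + 4·112.8 = 547.1 kN → 410 kN.
Block shear: A_gv = 1725, A_nv = 1185, A_nt = 140 mm²; R_n = min(0.6F_uA_nv, 0.6F_yA_gv) + U_bs·F_u·A_nt = 400 kN → 300 kN.
Block shear governs: 300 kN.

300 kN (block shear governs)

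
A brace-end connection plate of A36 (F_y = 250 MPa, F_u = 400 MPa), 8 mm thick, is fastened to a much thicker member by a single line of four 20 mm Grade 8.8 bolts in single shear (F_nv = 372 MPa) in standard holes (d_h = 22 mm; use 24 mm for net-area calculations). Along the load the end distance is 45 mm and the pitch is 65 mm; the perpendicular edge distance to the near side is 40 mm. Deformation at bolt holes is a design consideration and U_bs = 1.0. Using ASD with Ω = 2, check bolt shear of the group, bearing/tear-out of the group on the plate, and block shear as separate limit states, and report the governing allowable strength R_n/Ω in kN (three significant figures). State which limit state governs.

189 kN (block shear governs)

Bolt shear: A_b = π·20²/4 = 314.2 mm²; R_n = 372 × 314.2 × 4 × 1 / 1000 = 467.5 kN → 467.5 / 2 = 234 kN.
Bearing: edge l_c = 34, r_n = 130.6 kN; interior l_c = 43, r_n = 153.6 kN; R_n = 130.6 + 3·153.6 = 591.4 kN → 296 kN.
Block shear: A_gv = 1920, A_nv = 1248, A_nt = 224 mm²; R_n = min(0.6F_uA_nv, 0.6F_yA_gv) + U_bs·F_u·A_nt = 377.6 kN → 189 kN.
Block shear governs: 189 kN.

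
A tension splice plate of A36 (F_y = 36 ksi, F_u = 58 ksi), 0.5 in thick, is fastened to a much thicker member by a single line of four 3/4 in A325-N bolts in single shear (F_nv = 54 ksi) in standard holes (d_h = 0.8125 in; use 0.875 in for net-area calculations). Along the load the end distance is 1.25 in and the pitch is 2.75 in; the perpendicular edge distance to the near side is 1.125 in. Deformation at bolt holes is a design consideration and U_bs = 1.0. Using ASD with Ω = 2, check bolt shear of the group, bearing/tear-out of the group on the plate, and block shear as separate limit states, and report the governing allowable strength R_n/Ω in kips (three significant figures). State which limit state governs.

47.7 kips (bolt shear governs)

Bolt shear: A_b = π·0.75²/4 = 0.4418 in²; R_n = 54 × 0.4418 × 4 × 1 = 95.43 kips → 95.43 / 2 = 47.7 kips.
Bearing: edge l_c = 0.8438, r_n = 29.36 kips; interior l_c = 1.938, r_n = 52.2 kips; R_n = 29.36 + 3·52.2 = 186 kips → 93 kips.
Block shear: A_gv = 4.75, A_nv = 3.219, A_nt = 0.3438 in²; R_n = min(0.6F_uA_nv, 0.6F_yA_gv) + U_bs·F_u·A_nt = 122.5 kips → 61.3 kips.
Bolt shear governs: 47.7 kips.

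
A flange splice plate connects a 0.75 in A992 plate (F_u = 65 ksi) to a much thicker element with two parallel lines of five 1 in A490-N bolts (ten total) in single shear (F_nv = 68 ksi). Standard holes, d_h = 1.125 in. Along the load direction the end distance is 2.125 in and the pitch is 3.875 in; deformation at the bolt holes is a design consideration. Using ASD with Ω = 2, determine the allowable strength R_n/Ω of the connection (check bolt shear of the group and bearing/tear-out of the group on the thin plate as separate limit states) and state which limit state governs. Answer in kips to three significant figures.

Bolt shear: A_b = π·1²/4 = 0.7854 in²; R_n = 68 × 0.7854 × 10 × 1 = 534.1 kips → 534.1 / 2 = 267 kips.
Bearing (1.2 l_c t F_u ≤ 2.4 d t F_u): upper limit = 2.4·1·0.75·65 = 117 kips.
  Edge l_c = 2.125 − 1.125/2 = 1.562 → r_n = 91.41 kips; interior l_c = 3.875 − 1.125 = 2.75 → r_n = 117 kips.
  R_n,bearing = 2·91.41 + 8·117 = 1119 kips → 1119 / 2 = 559 kips.
Bolt shear governs: 267 kips.

267 kips (bolt shear governs)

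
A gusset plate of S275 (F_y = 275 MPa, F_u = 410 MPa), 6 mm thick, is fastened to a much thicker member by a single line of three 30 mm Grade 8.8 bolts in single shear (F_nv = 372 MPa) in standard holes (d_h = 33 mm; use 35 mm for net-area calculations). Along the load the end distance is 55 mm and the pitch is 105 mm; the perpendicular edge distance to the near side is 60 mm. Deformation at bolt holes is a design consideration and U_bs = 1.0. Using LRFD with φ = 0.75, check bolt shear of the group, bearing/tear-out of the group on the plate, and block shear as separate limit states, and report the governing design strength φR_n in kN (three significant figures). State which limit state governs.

Bolt shear: A_b = π·30²/4 = 706.9 mm²; R_n = 372 × 706.9 × 3 × 1 / 1000 = 788.9 kN → 0.75 × 788.9 = 592 kN.
Bearing: edge l_c = 38.5, r_n = 113.7 kN; interior l_c = 72, r_n = 177.1 kN; R_n = 113.7 + 2·177.1 = 467.9 kN → 351 kN.
Block shear: A_gv = 1590, A_nv = 1065, A_nt = 255 mm²; R_n = min(0.6F_uA_nv, 0.6F_yA_gv) + U_bs·F_u·A_nt = 366.5 kN → 275 kN.
Block shear governs: 275 kN.

275 kN (block shear governs)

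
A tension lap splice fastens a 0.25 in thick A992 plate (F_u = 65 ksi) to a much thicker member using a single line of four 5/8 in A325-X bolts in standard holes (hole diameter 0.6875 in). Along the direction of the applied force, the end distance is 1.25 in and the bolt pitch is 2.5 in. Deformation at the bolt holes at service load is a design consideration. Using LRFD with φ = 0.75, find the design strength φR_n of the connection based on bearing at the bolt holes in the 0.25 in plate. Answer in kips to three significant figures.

68.1 kips

Per bolt r_n = 1.2 l_c t F_u ≤ 2.4 d t F_u; upper limit = 2.4 × 0.625 × 0.25 × 65 = 24.38 kips.
Edge bolt: l_c = 1.25 − 0.6875/2 = 0.9062 in → 1.2 × 0.9062 × 0.25 × 65 = 17.67 → r_n = 17.67 kips.
Interior bolts: l_c = 2.5 − 0.6875 = 1.812 in → 1.2 × 1.812 × 0.25 × 65 = 35.34 → r_n = 24.38 kips.
R_n = 1 × 17.67 + 3 × 24.38 = 90.8 kips.
Design strength φR_n = 0.75 × 90.8 = 68.1 kips.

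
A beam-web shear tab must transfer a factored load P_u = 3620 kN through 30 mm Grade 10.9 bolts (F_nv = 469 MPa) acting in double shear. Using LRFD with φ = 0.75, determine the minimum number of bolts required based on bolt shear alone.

A_b = π·30²/4 = 706.9 mm².
Per-bolt design strength φR_n = 0.75 × 469 × 706.9 × 2 / 1000 = 497.3 kN.
n ≥ 3620 / 497.3 = 7.28 → use 8 bolts.

8 bolts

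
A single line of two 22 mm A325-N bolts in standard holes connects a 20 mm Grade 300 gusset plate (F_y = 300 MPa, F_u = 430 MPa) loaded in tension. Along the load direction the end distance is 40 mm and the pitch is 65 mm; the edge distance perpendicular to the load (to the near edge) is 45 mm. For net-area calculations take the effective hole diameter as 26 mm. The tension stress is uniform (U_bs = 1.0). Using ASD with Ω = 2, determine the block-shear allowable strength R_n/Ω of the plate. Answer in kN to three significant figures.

Shear plane L_v = 40 + 1·65 = 105 mm; A_gv = 105 × 20 = 2100 mm².
A_nv = (105 − 1.5·26) × 20 = 1320 mm².
A_nt = (45 − 0.5·26) × 20 = 640 mm².
0.6 F_u A_nv = 340.6 kN; 0.6 F_y A_gv = 378 kN → shear rupture governs the shear term.
R_n = 340.6 + 1.0 × 430 × 640 / 1000 = 615.8 kN.
Allowable strength R_n/Ω = 615.8 / 2 = 308 kN.

308 kN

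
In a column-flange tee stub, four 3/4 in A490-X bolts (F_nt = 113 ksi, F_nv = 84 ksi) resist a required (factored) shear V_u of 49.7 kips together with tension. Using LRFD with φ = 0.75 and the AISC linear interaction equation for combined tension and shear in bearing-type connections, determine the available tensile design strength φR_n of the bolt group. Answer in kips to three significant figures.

128 kips

A_b = π·0.75²/4 = 0.4418 in²; f_rv = 49.7 / (4 × 0.4418) = 28.12 ksi.
F'_nt = 1.3 F_nt − (F_nt / φF_nv) f_rv = 1.3·113 − (113/(0.75·84))·28.12 = 96.45 ksi, capped at F_nt → F'_nt = 96.45 ksi.
R_n = F'_nt · A_b · n = 96.45 × 0.4418 × 4 = 170.4 kips.
Design strength φR_n = 0.75 × 170.4 = 128 kips.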